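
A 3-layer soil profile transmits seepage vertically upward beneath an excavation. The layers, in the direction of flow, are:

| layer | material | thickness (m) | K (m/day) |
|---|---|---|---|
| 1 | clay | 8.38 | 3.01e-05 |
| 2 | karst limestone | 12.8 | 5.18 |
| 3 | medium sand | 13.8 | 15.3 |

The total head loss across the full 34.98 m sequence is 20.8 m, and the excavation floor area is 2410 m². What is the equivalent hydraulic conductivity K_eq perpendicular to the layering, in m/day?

Flow is perpendicular to layering, so the layers act in series and the equivalent K is the thickness-weighted harmonic mean.
Total thickness L = 8.38 + 12.8 + 13.8 = 34.98 m.
Σ(b_i/K_i) = 8.38/3.01e-05 + 12.8/5.18 + 13.8/15.3 = 2.784e+05 d.
K_eq = L / Σ(b_i/K_i) = 34.98 / 2.784e+05 = 0.0001256 m/day.

0.000126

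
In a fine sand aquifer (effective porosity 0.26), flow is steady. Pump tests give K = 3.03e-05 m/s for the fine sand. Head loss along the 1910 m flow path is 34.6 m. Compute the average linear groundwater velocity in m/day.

0.182

Convert K: 3.03e-05 m/s × 86400 = 2.618 m/day.
Hydraulic gradient i = Δh / L = 34.6 / 1910 = 0.01812.
Darcy flux q = K · i = 2.618 × 0.01812 = 0.04742 m/day.
Seepage velocity v = q / n_e = 0.04742 / 0.26 = 0.1824 m/day.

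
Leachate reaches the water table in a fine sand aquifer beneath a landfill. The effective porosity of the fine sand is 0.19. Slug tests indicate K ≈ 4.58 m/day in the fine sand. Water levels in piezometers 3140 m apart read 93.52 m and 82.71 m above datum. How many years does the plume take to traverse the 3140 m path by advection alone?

104

Hydraulic gradient i = (93.52 − 82.71) / 3140 = 10.81 / 3140 = 0.003443.
Darcy flux q = K · i = 4.580 × 0.003443 = 0.01577 m/day.
Seepage velocity v = q / n_e = 0.01577 / 0.19 = 0.08299 m/day.
Travel time t = L / v = 3140 / 0.08299 = 37837 days = 103.6 years.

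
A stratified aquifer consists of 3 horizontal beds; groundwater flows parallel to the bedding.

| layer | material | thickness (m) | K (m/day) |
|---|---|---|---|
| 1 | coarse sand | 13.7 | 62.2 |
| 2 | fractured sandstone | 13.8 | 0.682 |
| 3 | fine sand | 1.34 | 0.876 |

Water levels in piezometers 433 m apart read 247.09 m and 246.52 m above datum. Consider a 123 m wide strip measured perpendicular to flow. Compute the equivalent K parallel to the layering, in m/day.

29.9

Flow is parallel to layering, so each bed carries its own Darcy discharge and the transmissivities add.
Σ(K_i·b_i) = 62.2×13.7 + 0.682×13.8 + 0.876×1.34 = 862.7 m²/day.
Total thickness b = 28.84 m, so K_eq = Σ(K_i·b_i)/b = 29.91 m/day.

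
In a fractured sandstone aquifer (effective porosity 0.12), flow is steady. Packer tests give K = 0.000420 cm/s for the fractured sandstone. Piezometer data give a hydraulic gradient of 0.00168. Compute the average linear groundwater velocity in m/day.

0.00508

Convert K: 0.000420 cm/s × 864 = 0.3629 m/day.
Hydraulic gradient i = 0.00168.
Darcy flux q = K · i = 0.3629 × 0.001680 = 0.0006096 m/day.
Seepage velocity v = q / n_e = 0.0006096 / 0.12 = 0.005080 m/day.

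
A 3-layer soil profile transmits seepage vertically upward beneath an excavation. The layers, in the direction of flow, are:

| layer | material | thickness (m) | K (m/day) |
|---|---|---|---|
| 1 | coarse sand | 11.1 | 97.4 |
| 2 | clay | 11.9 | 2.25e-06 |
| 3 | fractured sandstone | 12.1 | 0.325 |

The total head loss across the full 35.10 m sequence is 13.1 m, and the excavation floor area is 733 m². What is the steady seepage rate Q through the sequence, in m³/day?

Flow is perpendicular to layering, so the layers act in series and the equivalent K is the thickness-weighted harmonic mean.
Total thickness L = 11.1 + 11.9 + 12.1 = 35.10 m.
Σ(b_i/K_i) = 11.1/97.4 + 11.9/2.25e-06 + 12.1/0.325 = 5.289e+06 d.
K_eq = L / Σ(b_i/K_i) = 35.10 / 5.289e+06 = 6.637e-06 m/day.
Q = K_eq · A · (Δh/L) = 6.637e-06 × 733 × (13.1/35.10) = 0.001816 m³/day.

0.00182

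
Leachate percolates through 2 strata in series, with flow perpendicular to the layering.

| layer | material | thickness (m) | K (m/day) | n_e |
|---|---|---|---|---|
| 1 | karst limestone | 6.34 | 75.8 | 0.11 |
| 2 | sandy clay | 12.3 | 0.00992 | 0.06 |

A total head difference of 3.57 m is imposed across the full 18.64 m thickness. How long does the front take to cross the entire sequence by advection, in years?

With flow normal to the layers, continuity requires the same specific discharge q through every layer.
Σ(b_i/K_i) = 6.34/75.8 + 12.3/0.00992 = 1240 d.
q = Δh / Σ(b_i/K_i) = 3.57 / 1240 = 0.002879 m/day.
In each layer the seepage velocity is v_i = q/n_i, so the layer transit time is t_i = b_i·n_i / q:
  layer 1 (karst limestone): t_1 = 6.34 × 0.11 / 0.002879 = 242.2 d
  layer 2 (sandy clay): t_2 = 12.3 × 0.06 / 0.002879 = 256.3 d
Total t = Σ t_i = 498.6 days = 1.365 years.

1.37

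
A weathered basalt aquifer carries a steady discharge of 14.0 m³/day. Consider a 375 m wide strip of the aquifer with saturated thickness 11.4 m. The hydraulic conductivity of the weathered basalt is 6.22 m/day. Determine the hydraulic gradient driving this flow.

0.000527

Cross-sectional area A = 375 × 11.4 = 4275 m².
From Q = K·A·i, i = Q / (K·A) = 14.0 / (6.220 × 4275) = 0.0005265.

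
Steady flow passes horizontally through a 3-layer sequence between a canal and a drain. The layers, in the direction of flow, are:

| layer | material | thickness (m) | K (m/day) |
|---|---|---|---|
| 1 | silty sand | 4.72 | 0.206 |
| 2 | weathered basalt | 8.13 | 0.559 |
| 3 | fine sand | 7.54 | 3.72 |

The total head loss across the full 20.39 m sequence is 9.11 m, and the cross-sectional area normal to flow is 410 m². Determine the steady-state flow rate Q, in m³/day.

94.6

Flow is perpendicular to layering, so the layers act in series and the equivalent K is the thickness-weighted harmonic mean.
Total thickness L = 4.72 + 8.13 + 7.54 = 20.39 m.
Σ(b_i/K_i) = 4.72/0.206 + 8.13/0.559 + 7.54/3.72 = 39.48 d.
K_eq = L / Σ(b_i/K_i) = 20.39 / 39.48 = 0.5164 m/day.
Q = K_eq · A · (Δh/L) = 0.5164 × 410 × (9.11/20.39) = 94.60 m³/day.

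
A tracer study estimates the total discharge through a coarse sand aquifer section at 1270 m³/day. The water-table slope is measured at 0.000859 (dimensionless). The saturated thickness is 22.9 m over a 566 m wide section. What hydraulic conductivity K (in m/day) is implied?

114

Cross-sectional area A = 566 × 22.9 = 12961 m².
Hydraulic gradient i = 0.000859.
From Q = K·A·i, K = Q / (A·i) = 1270 / (12961 × 0.0008590) = 114.1 m/day.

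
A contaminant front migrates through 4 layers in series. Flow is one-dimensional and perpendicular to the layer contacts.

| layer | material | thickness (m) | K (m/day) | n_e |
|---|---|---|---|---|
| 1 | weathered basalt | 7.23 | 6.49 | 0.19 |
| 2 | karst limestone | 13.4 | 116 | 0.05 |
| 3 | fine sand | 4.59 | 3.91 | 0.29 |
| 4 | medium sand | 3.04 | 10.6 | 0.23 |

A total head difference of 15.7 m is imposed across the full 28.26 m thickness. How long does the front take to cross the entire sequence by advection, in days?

With flow normal to the layers, continuity requires the same specific discharge q through every layer.
Σ(b_i/K_i) = 7.23/6.49 + 13.4/116 + 4.59/3.91 + 3.04/10.6 = 2.690 d.
q = Δh / Σ(b_i/K_i) = 15.7 / 2.690 = 5.836 m/day.
In each layer the seepage velocity is v_i = q/n_i, so the layer transit time is t_i = b_i·n_i / q:
  layer 1 (weathered basalt): t_1 = 7.23 × 0.19 / 5.836 = 0.2354 d
  layer 2 (karst limestone): t_2 = 13.4 × 0.05 / 5.836 = 0.1148 d
  layer 3 (fine sand): t_3 = 4.59 × 0.29 / 5.836 = 0.2281 d
  layer 4 (medium sand): t_4 = 3.04 × 0.23 / 5.836 = 0.1198 d
Total t = Σ t_i = 0.6981 days.

0.698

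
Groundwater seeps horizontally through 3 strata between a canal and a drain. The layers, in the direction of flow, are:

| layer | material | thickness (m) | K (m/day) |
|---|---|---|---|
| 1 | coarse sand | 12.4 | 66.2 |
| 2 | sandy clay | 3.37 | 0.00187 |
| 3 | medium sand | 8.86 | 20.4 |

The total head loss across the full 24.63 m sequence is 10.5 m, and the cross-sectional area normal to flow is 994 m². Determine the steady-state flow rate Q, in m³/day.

Flow is perpendicular to layering, so the layers act in series and the equivalent K is the thickness-weighted harmonic mean.
Total thickness L = 12.4 + 3.37 + 8.86 = 24.63 m.
Σ(b_i/K_i) = 12.4/66.2 + 3.37/0.00187 + 8.86/20.4 = 1803 d.
K_eq = L / Σ(b_i/K_i) = 24.63 / 1803 = 0.01366 m/day.
Q = K_eq · A · (Δh/L) = 0.01366 × 994 × (10.5/24.63) = 5.789 m³/day.

5.79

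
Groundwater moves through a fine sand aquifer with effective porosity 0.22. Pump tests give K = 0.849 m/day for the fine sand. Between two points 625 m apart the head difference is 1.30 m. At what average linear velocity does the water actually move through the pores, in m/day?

Hydraulic gradient i = Δh / L = 1.30 / 625 = 0.002080.
Darcy flux q = K · i = 0.8490 × 0.002080 = 0.001766 m/day.
Seepage velocity v = q / n_e = 0.001766 / 0.22 = 0.008027 m/day.

0.00803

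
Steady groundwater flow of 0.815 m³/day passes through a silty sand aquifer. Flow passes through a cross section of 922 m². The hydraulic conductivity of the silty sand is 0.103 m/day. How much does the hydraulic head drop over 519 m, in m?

4.45

From Q = K·A·i, i = Q / (K·A) = 0.815 / (0.1030 × 922.0) = 0.008582.
Head loss Δh = i · L = 0.008582 × 519 = 4.454 m.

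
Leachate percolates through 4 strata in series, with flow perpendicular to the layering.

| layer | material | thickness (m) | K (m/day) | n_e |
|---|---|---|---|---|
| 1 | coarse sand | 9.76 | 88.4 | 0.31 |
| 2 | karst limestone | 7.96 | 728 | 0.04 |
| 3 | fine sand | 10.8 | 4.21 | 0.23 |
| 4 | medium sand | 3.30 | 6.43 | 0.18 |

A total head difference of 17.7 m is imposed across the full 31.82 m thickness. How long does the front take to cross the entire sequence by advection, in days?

1.16

With flow normal to the layers, continuity requires the same specific discharge q through every layer.
Σ(b_i/K_i) = 9.76/88.4 + 7.96/728 + 10.8/4.21 + 3.30/6.43 = 3.200 d.
q = Δh / Σ(b_i/K_i) = 17.7 / 3.200 = 5.531 m/day.
In each layer the seepage velocity is v_i = q/n_i, so the layer transit time is t_i = b_i·n_i / q:
  layer 1 (coarse sand): t_1 = 9.76 × 0.31 / 5.531 = 0.5470 d
  layer 2 (karst limestone): t_2 = 7.96 × 0.04 / 5.531 = 0.05756 d
  layer 3 (fine sand): t_3 = 10.8 × 0.23 / 5.531 = 0.4491 d
  layer 4 (medium sand): t_4 = 3.30 × 0.18 / 5.531 = 0.1074 d
Total t = Σ t_i = 1.161 days.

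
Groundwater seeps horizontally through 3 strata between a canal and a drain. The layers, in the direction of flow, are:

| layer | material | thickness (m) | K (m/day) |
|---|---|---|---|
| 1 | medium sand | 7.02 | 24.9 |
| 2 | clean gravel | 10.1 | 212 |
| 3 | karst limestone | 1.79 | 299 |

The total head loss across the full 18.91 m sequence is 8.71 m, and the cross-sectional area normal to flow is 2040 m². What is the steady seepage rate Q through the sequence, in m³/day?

Flow is perpendicular to layering, so the layers act in series and the equivalent K is the thickness-weighted harmonic mean.
Total thickness L = 7.02 + 10.1 + 1.79 = 18.91 m.
Σ(b_i/K_i) = 7.02/24.9 + 10.1/212 + 1.79/299 = 0.3356 d.
K_eq = L / Σ(b_i/K_i) = 18.91 / 0.3356 = 56.35 m/day.
Q = K_eq · A · (Δh/L) = 56.35 × 2040 × (8.71/18.91) = 52952 m³/day.

53000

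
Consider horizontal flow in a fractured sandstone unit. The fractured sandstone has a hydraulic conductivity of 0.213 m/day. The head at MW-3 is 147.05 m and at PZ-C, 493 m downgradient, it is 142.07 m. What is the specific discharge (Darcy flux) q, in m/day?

Hydraulic gradient i = (147.05 − 142.07) / 493 = 4.98 / 493 = 0.01010.
Specific discharge q = K · i = 0.2130 × 0.01010 = 0.002152 m/day.

0.00215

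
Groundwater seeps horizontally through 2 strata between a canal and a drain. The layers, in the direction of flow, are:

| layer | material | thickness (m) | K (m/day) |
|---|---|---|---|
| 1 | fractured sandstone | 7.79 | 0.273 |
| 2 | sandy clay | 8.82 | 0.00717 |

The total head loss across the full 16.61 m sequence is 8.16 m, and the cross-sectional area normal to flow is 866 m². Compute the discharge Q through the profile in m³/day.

5.61

Flow is perpendicular to layering, so the layers act in series and the equivalent K is the thickness-weighted harmonic mean.
Total thickness L = 7.79 + 8.82 = 16.61 m.
Σ(b_i/K_i) = 7.79/0.273 + 8.82/0.00717 = 1259 d.
K_eq = L / Σ(b_i/K_i) = 16.61 / 1259 = 0.01320 m/day.
Q = K_eq · A · (Δh/L) = 0.01320 × 866 × (8.16/16.61) = 5.614 m³/day.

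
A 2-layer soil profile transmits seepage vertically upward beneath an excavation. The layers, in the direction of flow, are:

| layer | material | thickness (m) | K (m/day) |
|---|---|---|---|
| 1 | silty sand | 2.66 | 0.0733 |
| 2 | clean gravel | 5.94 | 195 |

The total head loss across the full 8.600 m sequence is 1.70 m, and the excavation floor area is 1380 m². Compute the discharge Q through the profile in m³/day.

64.6

Flow is perpendicular to layering, so the layers act in series and the equivalent K is the thickness-weighted harmonic mean.
Total thickness L = 2.66 + 5.94 = 8.600 m.
Σ(b_i/K_i) = 2.66/0.0733 + 5.94/195 = 36.32 d.
K_eq = L / Σ(b_i/K_i) = 8.600 / 36.32 = 0.2368 m/day.
Q = K_eq · A · (Δh/L) = 0.2368 × 1380 × (1.70/8.600) = 64.59 m³/day.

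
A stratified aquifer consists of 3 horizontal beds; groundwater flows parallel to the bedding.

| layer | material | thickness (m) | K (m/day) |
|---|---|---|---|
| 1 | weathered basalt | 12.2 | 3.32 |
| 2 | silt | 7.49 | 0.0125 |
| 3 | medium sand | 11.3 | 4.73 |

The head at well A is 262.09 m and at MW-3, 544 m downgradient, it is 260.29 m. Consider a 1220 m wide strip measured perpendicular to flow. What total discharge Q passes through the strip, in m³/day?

380

Flow is parallel to layering, so each bed carries its own Darcy discharge and the transmissivities add.
Σ(K_i·b_i) = 3.32×12.2 + 0.0125×7.49 + 4.73×11.3 = 94.05 m²/day.
Hydraulic gradient i = (262.09 − 260.29) / 544 = 1.8 / 544 = 0.003309.
Q = Σ(K_i·b_i) · W · i = 94.05 × 1220 × 0.003309 = 379.6 m³/day.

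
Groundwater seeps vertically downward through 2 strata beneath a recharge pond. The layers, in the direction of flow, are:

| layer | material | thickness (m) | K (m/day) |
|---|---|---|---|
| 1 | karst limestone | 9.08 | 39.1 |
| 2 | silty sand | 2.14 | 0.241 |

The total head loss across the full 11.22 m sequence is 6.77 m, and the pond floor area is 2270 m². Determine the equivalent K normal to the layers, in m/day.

1.23

Flow is perpendicular to layering, so the layers act in series and the equivalent K is the thickness-weighted harmonic mean.
Total thickness L = 9.08 + 2.14 = 11.22 m.
Σ(b_i/K_i) = 9.08/39.1 + 2.14/0.241 = 9.112 d.
K_eq = L / Σ(b_i/K_i) = 11.22 / 9.112 = 1.231 m/day.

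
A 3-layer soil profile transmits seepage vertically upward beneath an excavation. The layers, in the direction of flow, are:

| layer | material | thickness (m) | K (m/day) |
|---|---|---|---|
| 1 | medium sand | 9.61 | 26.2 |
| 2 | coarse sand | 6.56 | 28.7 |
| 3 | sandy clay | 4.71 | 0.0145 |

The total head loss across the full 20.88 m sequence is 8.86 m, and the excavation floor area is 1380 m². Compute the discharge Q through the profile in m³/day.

Flow is perpendicular to layering, so the layers act in series and the equivalent K is the thickness-weighted harmonic mean.
Total thickness L = 9.61 + 6.56 + 4.71 = 20.88 m.
Σ(b_i/K_i) = 9.61/26.2 + 6.56/28.7 + 4.71/0.0145 = 325.4 d.
K_eq = L / Σ(b_i/K_i) = 20.88 / 325.4 = 0.06416 m/day.
Q = K_eq · A · (Δh/L) = 0.06416 × 1380 × (8.86/20.88) = 37.57 m³/day.

37.6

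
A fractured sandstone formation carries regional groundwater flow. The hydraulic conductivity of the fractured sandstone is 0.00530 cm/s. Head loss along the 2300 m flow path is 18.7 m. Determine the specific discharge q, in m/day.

0.0372

Convert K: 0.00530 cm/s × 864 = 4.579 m/day.
Hydraulic gradient i = Δh / L = 18.7 / 2300 = 0.008130.
Specific discharge q = K · i = 4.579 × 0.008130 = 0.03723 m/day.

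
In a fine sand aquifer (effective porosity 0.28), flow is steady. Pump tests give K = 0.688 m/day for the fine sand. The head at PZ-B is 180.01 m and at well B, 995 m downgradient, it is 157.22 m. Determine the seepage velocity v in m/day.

0.0563

Hydraulic gradient i = (180.01 − 157.22) / 995 = 22.79 / 995 = 0.02290.
Darcy flux q = K · i = 0.6880 × 0.02290 = 0.01576 m/day.
Seepage velocity v = q / n_e = 0.01576 / 0.28 = 0.05628 m/day.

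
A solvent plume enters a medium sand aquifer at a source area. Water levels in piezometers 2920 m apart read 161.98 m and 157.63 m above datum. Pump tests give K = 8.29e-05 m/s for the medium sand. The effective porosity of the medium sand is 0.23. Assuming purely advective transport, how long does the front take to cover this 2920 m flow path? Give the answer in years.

Convert K: 8.29e-05 m/s × 86400 = 7.163 m/day.
Hydraulic gradient i = (161.98 − 157.63) / 2920 = 4.35 / 2920 = 0.001490.
Darcy flux q = K · i = 7.163 × 0.001490 = 0.01067 m/day.
Seepage velocity v = q / n_e = 0.01067 / 0.23 = 0.04639 m/day.
Travel time t = L / v = 2920 / 0.04639 = 62941 days = 172.3 years.

172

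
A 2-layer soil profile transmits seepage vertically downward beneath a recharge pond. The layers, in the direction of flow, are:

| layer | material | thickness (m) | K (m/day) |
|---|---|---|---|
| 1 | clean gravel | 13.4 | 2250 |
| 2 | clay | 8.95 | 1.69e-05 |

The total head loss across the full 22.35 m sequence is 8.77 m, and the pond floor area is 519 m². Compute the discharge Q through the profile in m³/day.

0.00859

Flow is perpendicular to layering, so the layers act in series and the equivalent K is the thickness-weighted harmonic mean.
Total thickness L = 13.4 + 8.95 = 22.35 m.
Σ(b_i/K_i) = 13.4/2250 + 8.95/1.69e-05 = 5.296e+05 d.
K_eq = L / Σ(b_i/K_i) = 22.35 / 5.296e+05 = 4.220e-05 m/day.
Q = K_eq · A · (Δh/L) = 4.220e-05 × 519 × (8.77/22.35) = 0.008595 m³/day.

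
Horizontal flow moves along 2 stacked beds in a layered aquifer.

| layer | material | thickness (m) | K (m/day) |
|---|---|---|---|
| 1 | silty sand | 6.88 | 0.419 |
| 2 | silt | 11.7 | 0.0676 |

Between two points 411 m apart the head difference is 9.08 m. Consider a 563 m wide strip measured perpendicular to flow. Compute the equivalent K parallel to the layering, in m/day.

Flow is parallel to layering, so each bed carries its own Darcy discharge and the transmissivities add.
Σ(K_i·b_i) = 0.419×6.88 + 0.0676×11.7 = 3.674 m²/day.
Total thickness b = 18.58 m, so K_eq = Σ(K_i·b_i)/b = 0.1977 m/day.

0.198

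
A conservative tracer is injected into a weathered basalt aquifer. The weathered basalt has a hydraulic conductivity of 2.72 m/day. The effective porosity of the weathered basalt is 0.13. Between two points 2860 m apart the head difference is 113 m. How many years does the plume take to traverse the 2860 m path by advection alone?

9.47

Hydraulic gradient i = Δh / L = 113 / 2860 = 0.03951.
Darcy flux q = K · i = 2.720 × 0.03951 = 0.1075 m/day.
Seepage velocity v = q / n_e = 0.1075 / 0.13 = 0.8267 m/day.
Travel time t = L / v = 2860 / 0.8267 = 3460 days = 9.472 years.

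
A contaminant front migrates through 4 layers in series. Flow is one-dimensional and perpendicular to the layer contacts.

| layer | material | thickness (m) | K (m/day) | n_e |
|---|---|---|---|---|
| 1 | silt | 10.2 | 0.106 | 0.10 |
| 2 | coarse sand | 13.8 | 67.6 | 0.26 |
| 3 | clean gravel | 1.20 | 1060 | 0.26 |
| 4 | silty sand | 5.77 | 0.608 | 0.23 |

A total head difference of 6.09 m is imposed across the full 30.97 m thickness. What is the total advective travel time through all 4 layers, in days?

109

With flow normal to the layers, continuity requires the same specific discharge q through every layer.
Σ(b_i/K_i) = 10.2/0.106 + 13.8/67.6 + 1.20/1060 + 5.77/0.608 = 105.9 d.
q = Δh / Σ(b_i/K_i) = 6.09 / 105.9 = 0.05750 m/day.
In each layer the seepage velocity is v_i = q/n_i, so the layer transit time is t_i = b_i·n_i / q:
  layer 1 (silt): t_1 = 10.2 × 0.10 / 0.05750 = 17.74 d
  layer 2 (coarse sand): t_2 = 13.8 × 0.26 / 0.05750 = 62.41 d
  layer 3 (clean gravel): t_3 = 1.20 × 0.26 / 0.05750 = 5.427 d
  layer 4 (silty sand): t_4 = 5.77 × 0.23 / 0.05750 = 23.08 d
Total t = Σ t_i = 108.7 days.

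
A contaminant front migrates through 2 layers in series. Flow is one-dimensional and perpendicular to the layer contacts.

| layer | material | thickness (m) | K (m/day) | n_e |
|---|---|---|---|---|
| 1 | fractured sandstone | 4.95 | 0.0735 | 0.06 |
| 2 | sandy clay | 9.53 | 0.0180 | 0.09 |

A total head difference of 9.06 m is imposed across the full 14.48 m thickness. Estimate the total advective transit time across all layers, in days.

76.1

With flow normal to the layers, continuity requires the same specific discharge q through every layer.
Σ(b_i/K_i) = 4.95/0.0735 + 9.53/0.0180 = 596.8 d.
q = Δh / Σ(b_i/K_i) = 9.06 / 596.8 = 0.01518 m/day.
In each layer the seepage velocity is v_i = q/n_i, so the layer transit time is t_i = b_i·n_i / q:
  layer 1 (fractured sandstone): t_1 = 4.95 × 0.06 / 0.01518 = 19.56 d
  layer 2 (sandy clay): t_2 = 9.53 × 0.09 / 0.01518 = 56.50 d
Total t = Σ t_i = 76.06 days.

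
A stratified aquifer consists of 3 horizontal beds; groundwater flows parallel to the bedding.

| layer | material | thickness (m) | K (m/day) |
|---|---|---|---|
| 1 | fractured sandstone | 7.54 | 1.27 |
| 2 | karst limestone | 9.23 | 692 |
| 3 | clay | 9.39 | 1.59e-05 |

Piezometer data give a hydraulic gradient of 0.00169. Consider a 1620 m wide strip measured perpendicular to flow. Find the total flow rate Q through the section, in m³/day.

Flow is parallel to layering, so each bed carries its own Darcy discharge and the transmissivities add.
Σ(K_i·b_i) = 1.27×7.54 + 692×9.23 + 1.59e-05×9.39 = 6397 m²/day.
Hydraulic gradient i = 0.00169.
Q = Σ(K_i·b_i) · W · i = 6397 × 1620 × 0.001690 = 17513 m³/day.

17500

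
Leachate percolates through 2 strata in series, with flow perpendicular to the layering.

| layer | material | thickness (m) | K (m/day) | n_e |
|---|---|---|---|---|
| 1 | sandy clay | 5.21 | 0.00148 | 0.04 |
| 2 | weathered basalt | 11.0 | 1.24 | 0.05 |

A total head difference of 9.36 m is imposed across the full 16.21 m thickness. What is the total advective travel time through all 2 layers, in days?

286

With flow normal to the layers, continuity requires the same specific discharge q through every layer.
Σ(b_i/K_i) = 5.21/0.00148 + 11.0/1.24 = 3529 d.
q = Δh / Σ(b_i/K_i) = 9.36 / 3529 = 0.002652 m/day.
In each layer the seepage velocity is v_i = q/n_i, so the layer transit time is t_i = b_i·n_i / q:
  layer 1 (sandy clay): t_1 = 5.21 × 0.04 / 0.002652 = 78.58 d
  layer 2 (weathered basalt): t_2 = 11.0 × 0.05 / 0.002652 = 207.4 d
Total t = Σ t_i = 286.0 days.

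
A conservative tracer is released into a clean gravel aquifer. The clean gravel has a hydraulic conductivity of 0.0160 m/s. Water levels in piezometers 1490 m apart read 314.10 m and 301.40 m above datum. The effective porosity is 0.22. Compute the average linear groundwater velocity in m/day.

53.6

Convert K: 0.0160 m/s × 86400 = 1382 m/day.
Hydraulic gradient i = (314.10 − 301.40) / 1490 = 12.7 / 1490 = 0.008523.
Darcy flux q = K · i = 1382 × 0.008523 = 11.78 m/day.
Seepage velocity v = q / n_e = 11.78 / 0.22 = 53.56 m/day.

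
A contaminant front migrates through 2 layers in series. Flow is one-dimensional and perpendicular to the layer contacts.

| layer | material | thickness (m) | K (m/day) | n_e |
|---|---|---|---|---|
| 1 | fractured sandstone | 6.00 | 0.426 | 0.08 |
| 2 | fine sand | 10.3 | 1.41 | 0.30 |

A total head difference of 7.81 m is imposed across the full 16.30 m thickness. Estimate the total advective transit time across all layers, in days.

9.78

With flow normal to the layers, continuity requires the same specific discharge q through every layer.
Σ(b_i/K_i) = 6.00/0.426 + 10.3/1.41 = 21.39 d.
q = Δh / Σ(b_i/K_i) = 7.81 / 21.39 = 0.3651 m/day.
In each layer the seepage velocity is v_i = q/n_i, so the layer transit time is t_i = b_i·n_i / q:
  layer 1 (fractured sandstone): t_1 = 6.00 × 0.08 / 0.3651 = 1.315 d
  layer 2 (fine sand): t_2 = 10.3 × 0.30 / 0.3651 = 8.463 d
Total t = Σ t_i = 9.777 days.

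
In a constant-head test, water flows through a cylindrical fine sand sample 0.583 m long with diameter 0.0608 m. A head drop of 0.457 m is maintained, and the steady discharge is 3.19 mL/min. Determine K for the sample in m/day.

2.02

Cross-sectional area A = π·(d/2)² = π × (0.0608/2)² = 0.002903 m².
Convert discharge: 3.19 mL/min = 5.317e-08 m³/s.
Darcy's law rearranged: K = Q·L / (A·Δh) = 5.317e-08 × 0.583 / (0.002903 × 0.457) = 2.336e-05 m/s = 2.018 m/day.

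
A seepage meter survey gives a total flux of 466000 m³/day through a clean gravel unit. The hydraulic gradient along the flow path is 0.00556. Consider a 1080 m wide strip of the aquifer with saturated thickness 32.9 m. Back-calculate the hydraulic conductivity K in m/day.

Cross-sectional area A = 1080 × 32.9 = 35532 m².
Hydraulic gradient i = 0.00556.
From Q = K·A·i, K = Q / (A·i) = 466000 / (35532 × 0.005560) = 2359 m/day.

2360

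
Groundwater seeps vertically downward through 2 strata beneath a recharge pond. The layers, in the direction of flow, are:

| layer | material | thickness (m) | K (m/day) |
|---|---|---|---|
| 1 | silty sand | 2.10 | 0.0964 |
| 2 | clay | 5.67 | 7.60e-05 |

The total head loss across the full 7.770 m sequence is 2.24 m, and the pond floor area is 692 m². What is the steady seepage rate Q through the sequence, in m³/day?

Flow is perpendicular to layering, so the layers act in series and the equivalent K is the thickness-weighted harmonic mean.
Total thickness L = 2.10 + 5.67 = 7.770 m.
Σ(b_i/K_i) = 2.10/0.0964 + 5.67/7.60e-05 = 74627 d.
K_eq = L / Σ(b_i/K_i) = 7.770 / 74627 = 0.0001041 m/day.
Q = K_eq · A · (Δh/L) = 0.0001041 × 692 × (2.24/7.770) = 0.02077 m³/day.

0.0208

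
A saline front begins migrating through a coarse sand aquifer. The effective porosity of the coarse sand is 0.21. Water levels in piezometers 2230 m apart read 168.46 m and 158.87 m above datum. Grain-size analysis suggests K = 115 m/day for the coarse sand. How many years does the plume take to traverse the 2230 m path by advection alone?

2.59

Hydraulic gradient i = (168.46 − 158.87) / 2230 = 9.59 / 2230 = 0.004300.
Darcy flux q = K · i = 115.0 × 0.004300 = 0.4946 m/day.
Seepage velocity v = q / n_e = 0.4946 / 0.21 = 2.355 m/day.
Travel time t = L / v = 2230 / 2.355 = 946.9 days = 2.593 years.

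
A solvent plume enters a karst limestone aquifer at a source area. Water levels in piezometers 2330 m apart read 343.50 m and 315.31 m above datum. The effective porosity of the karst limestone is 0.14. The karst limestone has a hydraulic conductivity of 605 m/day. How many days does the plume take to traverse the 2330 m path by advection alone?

44.6

Hydraulic gradient i = (343.50 − 315.31) / 2330 = 28.19 / 2330 = 0.01210.
Darcy flux q = K · i = 605.0 × 0.01210 = 7.320 m/day.
Seepage velocity v = q / n_e = 7.320 / 0.14 = 52.28 m/day.
Travel time t = L / v = 2330 / 52.28 = 44.56 days.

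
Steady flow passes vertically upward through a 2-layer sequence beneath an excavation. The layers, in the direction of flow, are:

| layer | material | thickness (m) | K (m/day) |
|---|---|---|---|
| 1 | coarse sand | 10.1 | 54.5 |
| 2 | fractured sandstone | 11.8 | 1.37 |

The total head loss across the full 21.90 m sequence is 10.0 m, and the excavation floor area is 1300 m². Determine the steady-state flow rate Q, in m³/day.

Flow is perpendicular to layering, so the layers act in series and the equivalent K is the thickness-weighted harmonic mean.
Total thickness L = 10.1 + 11.8 = 21.90 m.
Σ(b_i/K_i) = 10.1/54.5 + 11.8/1.37 = 8.798 d.
K_eq = L / Σ(b_i/K_i) = 21.90 / 8.798 = 2.489 m/day.
Q = K_eq · A · (Δh/L) = 2.489 × 1300 × (10.0/21.90) = 1478 m³/day.

1480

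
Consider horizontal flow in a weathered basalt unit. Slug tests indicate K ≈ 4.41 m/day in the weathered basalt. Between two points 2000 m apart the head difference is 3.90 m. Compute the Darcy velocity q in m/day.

0.00860

Hydraulic gradient i = Δh / L = 3.90 / 2000 = 0.001950.
Specific discharge q = K · i = 4.410 × 0.001950 = 0.008599 m/day.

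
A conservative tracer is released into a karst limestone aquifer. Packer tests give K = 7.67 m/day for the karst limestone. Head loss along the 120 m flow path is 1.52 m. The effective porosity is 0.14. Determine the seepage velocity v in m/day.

0.694

Hydraulic gradient i = Δh / L = 1.52 / 120 = 0.01267.
Darcy flux q = K · i = 7.670 × 0.01267 = 0.09715 m/day.
Seepage velocity v = q / n_e = 0.09715 / 0.14 = 0.6940 m/day.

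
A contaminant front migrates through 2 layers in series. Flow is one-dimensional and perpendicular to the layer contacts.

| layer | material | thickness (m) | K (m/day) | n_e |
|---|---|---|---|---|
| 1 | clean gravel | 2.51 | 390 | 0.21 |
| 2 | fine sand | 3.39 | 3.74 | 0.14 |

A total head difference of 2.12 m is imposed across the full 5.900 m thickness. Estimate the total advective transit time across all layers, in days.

0.431

With flow normal to the layers, continuity requires the same specific discharge q through every layer.
Σ(b_i/K_i) = 2.51/390 + 3.39/3.74 = 0.9129 d.
q = Δh / Σ(b_i/K_i) = 2.12 / 0.9129 = 2.322 m/day.
In each layer the seepage velocity is v_i = q/n_i, so the layer transit time is t_i = b_i·n_i / q:
  layer 1 (clean gravel): t_1 = 2.51 × 0.21 / 2.322 = 0.2270 d
  layer 2 (fine sand): t_2 = 3.39 × 0.14 / 2.322 = 0.2044 d
Total t = Σ t_i = 0.4313 days.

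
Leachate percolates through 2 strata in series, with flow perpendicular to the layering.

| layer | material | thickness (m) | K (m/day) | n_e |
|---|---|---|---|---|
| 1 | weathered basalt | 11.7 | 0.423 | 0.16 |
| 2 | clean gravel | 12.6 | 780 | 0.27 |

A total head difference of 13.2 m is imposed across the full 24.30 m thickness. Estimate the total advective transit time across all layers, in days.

11.1

With flow normal to the layers, continuity requires the same specific discharge q through every layer.
Σ(b_i/K_i) = 11.7/0.423 + 12.6/780 = 27.68 d.
q = Δh / Σ(b_i/K_i) = 13.2 / 27.68 = 0.4770 m/day.
In each layer the seepage velocity is v_i = q/n_i, so the layer transit time is t_i = b_i·n_i / q:
  layer 1 (weathered basalt): t_1 = 11.7 × 0.16 / 0.4770 = 3.925 d
  layer 2 (clean gravel): t_2 = 12.6 × 0.27 / 0.4770 = 7.133 d
Total t = Σ t_i = 11.06 days.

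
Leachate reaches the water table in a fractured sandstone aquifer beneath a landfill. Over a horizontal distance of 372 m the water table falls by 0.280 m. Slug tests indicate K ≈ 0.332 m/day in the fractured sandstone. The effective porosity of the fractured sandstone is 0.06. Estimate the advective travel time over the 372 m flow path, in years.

Hydraulic gradient i = Δh / L = 0.280 / 372 = 0.0007527.
Darcy flux q = K · i = 0.3320 × 0.0007527 = 0.0002499 m/day.
Seepage velocity v = q / n_e = 0.0002499 / 0.06 = 0.004165 m/day.
Travel time t = L / v = 372 / 0.004165 = 89318 days = 244.5 years.

245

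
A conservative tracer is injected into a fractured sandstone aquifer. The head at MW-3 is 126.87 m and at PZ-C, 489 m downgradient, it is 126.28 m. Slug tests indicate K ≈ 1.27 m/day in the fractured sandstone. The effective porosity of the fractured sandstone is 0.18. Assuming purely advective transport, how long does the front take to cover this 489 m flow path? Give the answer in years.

Hydraulic gradient i = (126.87 − 126.28) / 489 = 0.59 / 489 = 0.001207.
Darcy flux q = K · i = 1.270 × 0.001207 = 0.001532 m/day.
Seepage velocity v = q / n_e = 0.001532 / 0.18 = 0.008513 m/day.
Travel time t = L / v = 489 / 0.008513 = 57443 days = 157.3 years.

157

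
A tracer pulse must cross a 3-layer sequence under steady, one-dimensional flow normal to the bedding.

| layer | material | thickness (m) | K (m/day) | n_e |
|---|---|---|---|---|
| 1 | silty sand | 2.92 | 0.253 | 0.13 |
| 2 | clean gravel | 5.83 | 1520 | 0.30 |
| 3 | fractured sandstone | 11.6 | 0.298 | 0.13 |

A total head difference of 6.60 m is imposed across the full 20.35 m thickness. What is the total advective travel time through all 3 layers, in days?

27.8

With flow normal to the layers, continuity requires the same specific discharge q through every layer.
Σ(b_i/K_i) = 2.92/0.253 + 5.83/1520 + 11.6/0.298 = 50.47 d.
q = Δh / Σ(b_i/K_i) = 6.60 / 50.47 = 0.1308 m/day.
In each layer the seepage velocity is v_i = q/n_i, so the layer transit time is t_i = b_i·n_i / q:
  layer 1 (silty sand): t_1 = 2.92 × 0.13 / 0.1308 = 2.903 d
  layer 2 (clean gravel): t_2 = 5.83 × 0.30 / 0.1308 = 13.37 d
  layer 3 (fractured sandstone): t_3 = 11.6 × 0.13 / 0.1308 = 11.53 d
Total t = Σ t_i = 27.81 days.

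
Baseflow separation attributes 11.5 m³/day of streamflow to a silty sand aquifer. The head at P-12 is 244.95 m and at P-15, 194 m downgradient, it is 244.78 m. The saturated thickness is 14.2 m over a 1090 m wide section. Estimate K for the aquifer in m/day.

Cross-sectional area A = 1090 × 14.2 = 15478 m².
Hydraulic gradient i = (244.95 − 244.78) / 194 = 0.17 / 194 = 0.0008763.
From Q = K·A·i, K = Q / (A·i) = 11.5 / (15478 × 0.0008763) = 0.8479 m/day.

0.848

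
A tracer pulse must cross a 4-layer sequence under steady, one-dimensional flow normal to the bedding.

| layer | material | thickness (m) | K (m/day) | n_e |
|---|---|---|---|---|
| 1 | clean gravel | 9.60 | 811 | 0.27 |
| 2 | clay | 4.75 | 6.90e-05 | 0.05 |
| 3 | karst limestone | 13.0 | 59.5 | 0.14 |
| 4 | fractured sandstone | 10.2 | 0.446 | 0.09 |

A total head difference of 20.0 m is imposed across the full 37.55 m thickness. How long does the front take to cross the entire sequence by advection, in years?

52.5

With flow normal to the layers, continuity requires the same specific discharge q through every layer.
Σ(b_i/K_i) = 9.60/811 + 4.75/6.90e-05 + 13.0/59.5 + 10.2/0.446 = 68864 d.
q = Δh / Σ(b_i/K_i) = 20.0 / 68864 = 0.0002904 m/day.
In each layer the seepage velocity is v_i = q/n_i, so the layer transit time is t_i = b_i·n_i / q:
  layer 1 (clean gravel): t_1 = 9.60 × 0.27 / 0.0002904 = 8925 d
  layer 2 (clay): t_2 = 4.75 × 0.05 / 0.0002904 = 817.8 d
  layer 3 (karst limestone): t_3 = 13.0 × 0.14 / 0.0002904 = 6267 d
  layer 4 (fractured sandstone): t_4 = 10.2 × 0.09 / 0.0002904 = 3161 d
Total t = Σ t_i = 19170 days = 52.48 years.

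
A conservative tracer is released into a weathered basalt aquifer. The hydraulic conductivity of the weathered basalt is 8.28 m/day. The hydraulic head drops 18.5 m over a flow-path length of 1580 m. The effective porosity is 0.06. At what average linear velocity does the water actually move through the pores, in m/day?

1.62

Hydraulic gradient i = Δh / L = 18.5 / 1580 = 0.01171.
Darcy flux q = K · i = 8.280 × 0.01171 = 0.09695 m/day.
Seepage velocity v = q / n_e = 0.09695 / 0.06 = 1.616 m/day.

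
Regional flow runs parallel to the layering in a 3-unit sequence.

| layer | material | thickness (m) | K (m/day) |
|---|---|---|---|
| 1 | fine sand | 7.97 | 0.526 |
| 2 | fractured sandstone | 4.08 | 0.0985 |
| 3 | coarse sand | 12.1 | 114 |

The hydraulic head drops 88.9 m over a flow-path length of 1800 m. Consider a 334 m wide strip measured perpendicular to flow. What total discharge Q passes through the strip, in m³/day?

Flow is parallel to layering, so each bed carries its own Darcy discharge and the transmissivities add.
Σ(K_i·b_i) = 0.526×7.97 + 0.0985×4.08 + 114×12.1 = 1384 m²/day.
Hydraulic gradient i = Δh / L = 88.9 / 1800 = 0.04939.
Q = Σ(K_i·b_i) · W · i = 1384 × 334 × 0.04939 = 22830 m³/day.

22800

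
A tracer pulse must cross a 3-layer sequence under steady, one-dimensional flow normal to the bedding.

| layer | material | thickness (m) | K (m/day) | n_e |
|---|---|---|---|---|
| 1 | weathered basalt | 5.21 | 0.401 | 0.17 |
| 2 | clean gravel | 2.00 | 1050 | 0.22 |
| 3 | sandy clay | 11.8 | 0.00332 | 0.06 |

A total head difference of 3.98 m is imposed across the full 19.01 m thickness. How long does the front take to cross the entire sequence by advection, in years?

With flow normal to the layers, continuity requires the same specific discharge q through every layer.
Σ(b_i/K_i) = 5.21/0.401 + 2.00/1050 + 11.8/0.00332 = 3567 d.
q = Δh / Σ(b_i/K_i) = 3.98 / 3567 = 0.001116 m/day.
In each layer the seepage velocity is v_i = q/n_i, so the layer transit time is t_i = b_i·n_i / q:
  layer 1 (weathered basalt): t_1 = 5.21 × 0.17 / 0.001116 = 793.8 d
  layer 2 (clean gravel): t_2 = 2.00 × 0.22 / 0.001116 = 394.4 d
  layer 3 (sandy clay): t_3 = 11.8 × 0.06 / 0.001116 = 634.6 d
Total t = Σ t_i = 1823 days = 4.990 years.

4.99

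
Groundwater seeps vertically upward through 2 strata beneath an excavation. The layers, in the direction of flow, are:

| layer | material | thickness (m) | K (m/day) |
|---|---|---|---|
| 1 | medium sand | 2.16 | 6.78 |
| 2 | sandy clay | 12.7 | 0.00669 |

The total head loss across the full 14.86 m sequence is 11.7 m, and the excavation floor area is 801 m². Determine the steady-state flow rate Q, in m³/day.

4.94

Flow is perpendicular to layering, so the layers act in series and the equivalent K is the thickness-weighted harmonic mean.
Total thickness L = 2.16 + 12.7 = 14.86 m.
Σ(b_i/K_i) = 2.16/6.78 + 12.7/0.00669 = 1899 d.
K_eq = L / Σ(b_i/K_i) = 14.86 / 1899 = 0.007827 m/day.
Q = K_eq · A · (Δh/L) = 0.007827 × 801 × (11.7/14.86) = 4.936 m³/day.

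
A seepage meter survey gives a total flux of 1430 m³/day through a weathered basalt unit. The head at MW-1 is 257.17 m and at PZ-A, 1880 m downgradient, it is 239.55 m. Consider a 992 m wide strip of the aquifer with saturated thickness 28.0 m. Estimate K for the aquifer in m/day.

Cross-sectional area A = 992 × 28.0 = 27776 m².
Hydraulic gradient i = (257.17 − 239.55) / 1880 = 17.62 / 1880 = 0.009372.
From Q = K·A·i, K = Q / (A·i) = 1430 / (27776 × 0.009372) = 5.493 m/day.

5.49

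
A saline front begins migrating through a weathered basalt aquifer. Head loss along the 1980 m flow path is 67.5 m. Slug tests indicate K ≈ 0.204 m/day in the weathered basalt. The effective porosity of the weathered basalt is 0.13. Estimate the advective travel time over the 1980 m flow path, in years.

Hydraulic gradient i = Δh / L = 67.5 / 1980 = 0.03409.
Darcy flux q = K · i = 0.2040 × 0.03409 = 0.006955 m/day.
Seepage velocity v = q / n_e = 0.006955 / 0.13 = 0.05350 m/day.
Travel time t = L / v = 1980 / 0.05350 = 37012 days = 101.3 years.

101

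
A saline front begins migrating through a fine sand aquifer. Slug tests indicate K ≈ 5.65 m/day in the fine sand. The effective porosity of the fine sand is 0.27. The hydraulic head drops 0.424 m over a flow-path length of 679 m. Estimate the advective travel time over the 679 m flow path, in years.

142

Hydraulic gradient i = Δh / L = 0.424 / 679 = 0.0006244.
Darcy flux q = K · i = 5.650 × 0.0006244 = 0.003528 m/day.
Seepage velocity v = q / n_e = 0.003528 / 0.27 = 0.01307 m/day.
Travel time t = L / v = 679 / 0.01307 = 51962 days = 142.3 years.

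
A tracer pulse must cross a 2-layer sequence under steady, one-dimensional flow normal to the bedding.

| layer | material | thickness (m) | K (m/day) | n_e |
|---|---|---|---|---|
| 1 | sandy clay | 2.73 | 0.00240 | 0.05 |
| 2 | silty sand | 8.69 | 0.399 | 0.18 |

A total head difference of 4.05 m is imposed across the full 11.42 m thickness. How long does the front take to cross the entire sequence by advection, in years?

1.33

With flow normal to the layers, continuity requires the same specific discharge q through every layer.
Σ(b_i/K_i) = 2.73/0.00240 + 8.69/0.399 = 1159 d.
q = Δh / Σ(b_i/K_i) = 4.05 / 1159 = 0.003494 m/day.
In each layer the seepage velocity is v_i = q/n_i, so the layer transit time is t_i = b_i·n_i / q:
  layer 1 (sandy clay): t_1 = 2.73 × 0.05 / 0.003494 = 39.07 d
  layer 2 (silty sand): t_2 = 8.69 × 0.18 / 0.003494 = 447.7 d
Total t = Σ t_i = 486.8 days = 1.333 years.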